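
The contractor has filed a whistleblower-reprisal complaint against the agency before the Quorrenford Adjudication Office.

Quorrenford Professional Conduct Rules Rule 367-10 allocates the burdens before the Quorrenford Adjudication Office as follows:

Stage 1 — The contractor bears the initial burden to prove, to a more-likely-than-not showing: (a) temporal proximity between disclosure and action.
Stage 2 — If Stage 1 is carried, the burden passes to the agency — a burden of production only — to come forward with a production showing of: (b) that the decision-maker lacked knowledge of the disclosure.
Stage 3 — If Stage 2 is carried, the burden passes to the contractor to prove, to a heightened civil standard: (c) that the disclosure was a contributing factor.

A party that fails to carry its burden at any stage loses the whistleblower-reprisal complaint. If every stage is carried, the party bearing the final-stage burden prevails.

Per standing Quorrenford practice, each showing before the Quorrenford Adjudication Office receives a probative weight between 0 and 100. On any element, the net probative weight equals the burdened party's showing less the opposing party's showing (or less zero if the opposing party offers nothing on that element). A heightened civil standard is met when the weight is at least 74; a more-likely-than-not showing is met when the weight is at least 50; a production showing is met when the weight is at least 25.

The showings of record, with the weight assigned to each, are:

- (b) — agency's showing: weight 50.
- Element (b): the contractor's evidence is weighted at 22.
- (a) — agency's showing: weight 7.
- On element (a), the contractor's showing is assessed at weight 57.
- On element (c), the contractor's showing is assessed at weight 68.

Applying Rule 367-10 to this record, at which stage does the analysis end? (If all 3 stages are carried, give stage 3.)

stage 3

At Stage 1 the contractor must meet a more-likely-than-not showing (weight is at least 50): on (a) the weight is 57 less the opposing 7 gives net 50, which does reach 50, so (a) meets the standard.
  All elements met. The burden passes to the agency.
At Stage 2 the agency must meet a production showing (weight is at least 25): on (b) the weight is 50 less the opposing 22 gives net 28, which does reach 25, so (b) meets the standard.
  Stage 2 carried; the burden shifts to the contractor.
At Stage 3 the contractor must meet a heightened civil standard (weight is at least 74): on (c) the weight is 68, which does not reach 74, so (c) does not meet the standard.
  Not every element is met, so the contractor fails to carry Stage 3.
So the agency prevails.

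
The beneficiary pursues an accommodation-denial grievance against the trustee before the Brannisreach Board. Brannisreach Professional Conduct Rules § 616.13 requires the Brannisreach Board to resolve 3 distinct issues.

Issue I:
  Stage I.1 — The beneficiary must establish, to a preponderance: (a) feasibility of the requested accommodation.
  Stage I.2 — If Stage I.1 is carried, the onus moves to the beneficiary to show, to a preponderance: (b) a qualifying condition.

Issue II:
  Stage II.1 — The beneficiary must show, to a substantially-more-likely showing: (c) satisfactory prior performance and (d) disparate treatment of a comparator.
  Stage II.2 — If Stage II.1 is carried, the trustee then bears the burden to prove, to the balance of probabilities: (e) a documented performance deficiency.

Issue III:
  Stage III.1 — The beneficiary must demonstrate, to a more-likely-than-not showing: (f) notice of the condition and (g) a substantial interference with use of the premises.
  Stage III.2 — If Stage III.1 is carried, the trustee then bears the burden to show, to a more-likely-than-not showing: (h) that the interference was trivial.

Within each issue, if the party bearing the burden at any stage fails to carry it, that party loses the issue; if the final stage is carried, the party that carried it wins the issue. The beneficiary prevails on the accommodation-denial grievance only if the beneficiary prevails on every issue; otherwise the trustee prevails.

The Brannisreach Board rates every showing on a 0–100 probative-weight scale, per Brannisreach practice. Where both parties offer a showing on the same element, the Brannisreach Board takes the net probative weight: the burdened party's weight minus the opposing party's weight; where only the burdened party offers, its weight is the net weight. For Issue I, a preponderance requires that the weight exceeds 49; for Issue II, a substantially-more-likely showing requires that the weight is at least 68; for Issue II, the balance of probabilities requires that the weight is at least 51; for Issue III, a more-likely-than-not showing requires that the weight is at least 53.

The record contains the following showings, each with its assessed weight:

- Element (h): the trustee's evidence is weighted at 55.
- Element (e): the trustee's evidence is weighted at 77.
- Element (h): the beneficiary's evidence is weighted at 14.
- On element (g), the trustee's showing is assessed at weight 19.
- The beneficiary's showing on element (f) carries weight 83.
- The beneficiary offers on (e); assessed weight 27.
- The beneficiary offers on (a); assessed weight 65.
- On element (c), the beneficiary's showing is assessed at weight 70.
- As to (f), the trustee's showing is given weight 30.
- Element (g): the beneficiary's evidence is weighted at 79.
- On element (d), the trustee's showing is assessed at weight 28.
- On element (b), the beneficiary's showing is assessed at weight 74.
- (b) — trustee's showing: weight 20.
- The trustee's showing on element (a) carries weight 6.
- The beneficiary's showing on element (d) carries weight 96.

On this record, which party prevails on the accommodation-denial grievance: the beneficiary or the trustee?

beneficiary

— Issue I —
Stage I.1 (beneficiary, a preponderance, weight exceeds 49): (a) net 65−6=59 > 49 — meets.
  Stage I.1 is satisfied; the beneficiary continues to bear the burden.
Stage I.2 (beneficiary, a preponderance, weight exceeds 49): (b) net 74−20=54 > 49 — meets.
  Stage I.2 carried; the final stage is satisfied.
With every stage satisfied, the beneficiary prevails on this issue.
— Issue II —
Stage II.1 (beneficiary, a substantially-more-likely showing, weight is at least 68): (c) 70 ≥ 68 — meets; (d) net 96−28=68 ≥ 68 — meets.
  Stage II.1 carried; the burden shifts to the trustee.
Stage II.2 (trustee, the balance of probabilities, weight is at least 51): (e) net 77−27=50 < 51 — fails.
  The trustee does not carry Stage II.2.
The beneficiary prevails on this issue.
— Issue III —
Stage III.1 — burden on beneficiary; standard: a more-likely-than-not showing (weight is at least 53).
    (f): 83 − 30 = 53 ≥ 53 [met]
    (g): 79 − 19 = 60 ≥ 53 [met]
  The beneficiary carries Stage III.1; the trustee now bears the burden.
Stage III.2 — burden on trustee; standard: a more-likely-than-not showing (weight is at least 53).
    (h): 55 − 14 = 41 < 53 [not met]
  The trustee does not carry Stage III.2.
So the beneficiary prevails on this issue.
Per-issue: Issue I → beneficiary; Issue II → beneficiary; Issue III → beneficiary. The beneficiary must prevail on every issue; overall, the beneficiary prevails.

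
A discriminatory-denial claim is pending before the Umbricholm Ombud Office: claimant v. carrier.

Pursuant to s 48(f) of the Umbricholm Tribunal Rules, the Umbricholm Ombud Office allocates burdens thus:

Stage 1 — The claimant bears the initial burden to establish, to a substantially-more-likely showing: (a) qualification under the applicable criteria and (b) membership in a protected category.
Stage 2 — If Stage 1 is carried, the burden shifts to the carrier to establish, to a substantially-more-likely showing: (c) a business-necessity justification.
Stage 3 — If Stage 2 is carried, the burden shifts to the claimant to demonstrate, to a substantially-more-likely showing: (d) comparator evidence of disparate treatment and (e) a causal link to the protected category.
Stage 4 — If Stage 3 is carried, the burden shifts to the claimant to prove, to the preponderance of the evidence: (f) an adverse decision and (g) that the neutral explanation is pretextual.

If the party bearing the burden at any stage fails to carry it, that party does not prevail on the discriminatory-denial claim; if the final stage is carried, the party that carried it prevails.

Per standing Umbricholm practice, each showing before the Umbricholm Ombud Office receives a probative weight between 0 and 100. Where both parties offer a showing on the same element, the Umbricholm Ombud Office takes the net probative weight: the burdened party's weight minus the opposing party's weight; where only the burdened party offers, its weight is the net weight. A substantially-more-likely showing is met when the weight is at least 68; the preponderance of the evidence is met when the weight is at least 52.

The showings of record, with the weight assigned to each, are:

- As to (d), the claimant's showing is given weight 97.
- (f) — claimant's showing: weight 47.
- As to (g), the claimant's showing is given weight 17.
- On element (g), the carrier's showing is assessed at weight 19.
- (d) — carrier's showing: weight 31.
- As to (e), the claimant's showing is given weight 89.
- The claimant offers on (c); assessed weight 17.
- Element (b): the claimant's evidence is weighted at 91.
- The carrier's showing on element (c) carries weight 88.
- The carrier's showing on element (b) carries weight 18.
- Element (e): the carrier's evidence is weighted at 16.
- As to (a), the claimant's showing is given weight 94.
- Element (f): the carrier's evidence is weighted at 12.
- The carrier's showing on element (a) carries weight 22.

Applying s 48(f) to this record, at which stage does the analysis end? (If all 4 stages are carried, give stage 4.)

At Stage 1 the claimant must meet a substantially-more-likely showing (weight is at least 68): on (a) the weight is 94 less the opposing 22 gives net 72, which does reach 68, so (a) meets the standard; on (b) the weight is 91 less the opposing 18 gives net 73, which does reach 68, so (b) meets the standard.
  Stage 1 is satisfied; the onus moves to the carrier.
At Stage 2 the carrier must meet a substantially-more-likely showing (weight is at least 68): on (c) the weight is 88 less the opposing 17 gives net 71, which does reach 68, so (c) meets the standard.
  Stage 2 is satisfied; the onus moves to the claimant.
At Stage 3 the claimant must meet a substantially-more-likely showing (weight is at least 68): on (d) the weight is 97 less the opposing 31 gives net 66, < 68, so (d) does not meet the standard; on (e) the weight is 89 less the opposing 16 gives net 73, which does reach 68, so (e) meets the standard.
  Stage 3 not carried; the claimant fails its burden.
The analysis ends at Stage 3; the carrier prevails.

stage 3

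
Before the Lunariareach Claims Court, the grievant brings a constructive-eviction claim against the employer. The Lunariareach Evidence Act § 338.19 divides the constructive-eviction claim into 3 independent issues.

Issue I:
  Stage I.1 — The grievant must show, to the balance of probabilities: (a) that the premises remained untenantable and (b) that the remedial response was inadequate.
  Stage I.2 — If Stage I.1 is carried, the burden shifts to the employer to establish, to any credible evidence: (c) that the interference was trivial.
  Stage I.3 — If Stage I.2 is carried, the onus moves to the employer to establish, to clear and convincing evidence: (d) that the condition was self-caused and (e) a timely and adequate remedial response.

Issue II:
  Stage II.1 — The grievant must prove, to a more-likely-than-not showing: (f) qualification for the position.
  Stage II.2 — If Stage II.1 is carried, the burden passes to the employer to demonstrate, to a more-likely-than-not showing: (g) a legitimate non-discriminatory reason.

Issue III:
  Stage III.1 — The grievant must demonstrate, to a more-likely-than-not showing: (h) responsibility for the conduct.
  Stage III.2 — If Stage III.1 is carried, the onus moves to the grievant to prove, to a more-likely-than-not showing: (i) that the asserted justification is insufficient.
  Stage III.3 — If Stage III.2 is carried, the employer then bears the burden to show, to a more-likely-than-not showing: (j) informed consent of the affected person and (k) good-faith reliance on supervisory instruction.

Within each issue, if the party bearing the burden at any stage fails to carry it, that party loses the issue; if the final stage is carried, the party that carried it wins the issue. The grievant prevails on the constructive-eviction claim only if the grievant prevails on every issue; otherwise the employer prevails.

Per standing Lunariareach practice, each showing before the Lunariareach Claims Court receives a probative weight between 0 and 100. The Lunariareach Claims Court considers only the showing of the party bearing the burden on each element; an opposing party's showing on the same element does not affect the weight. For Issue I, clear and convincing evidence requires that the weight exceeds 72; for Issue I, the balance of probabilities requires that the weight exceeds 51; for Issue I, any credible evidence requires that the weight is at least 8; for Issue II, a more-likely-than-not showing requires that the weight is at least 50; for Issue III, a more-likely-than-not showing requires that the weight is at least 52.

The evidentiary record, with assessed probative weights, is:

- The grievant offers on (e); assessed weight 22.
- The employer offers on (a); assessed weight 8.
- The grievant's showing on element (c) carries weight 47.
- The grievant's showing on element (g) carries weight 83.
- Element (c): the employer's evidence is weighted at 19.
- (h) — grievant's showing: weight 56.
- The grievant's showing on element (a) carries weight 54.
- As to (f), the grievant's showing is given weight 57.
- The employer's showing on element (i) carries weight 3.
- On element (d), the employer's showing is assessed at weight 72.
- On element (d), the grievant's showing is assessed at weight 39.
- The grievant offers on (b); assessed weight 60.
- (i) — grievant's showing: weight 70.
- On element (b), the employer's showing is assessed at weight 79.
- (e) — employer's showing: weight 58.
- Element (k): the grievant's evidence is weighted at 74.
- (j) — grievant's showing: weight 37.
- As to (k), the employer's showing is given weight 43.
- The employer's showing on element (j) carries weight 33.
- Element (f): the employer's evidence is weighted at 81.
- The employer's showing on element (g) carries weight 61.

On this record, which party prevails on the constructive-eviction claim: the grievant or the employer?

employer

— Issue I —
Stage I.1 (grievant, the balance of probabilities, weight exceeds 51): (a) 54 (employer's 8 disregarded) > 51 — meets; (b) 60 (employer's 79 disregarded) > 51 — meets.
  All elements met. The burden passes to the employer.
Stage I.2 (employer, any credible evidence, weight is at least 8): (c) 19 (grievant's 47 disregarded) ≥ 8 — meets.
  All elements met. The employer retains the burden for Stage I.3.
Stage I.3 (employer, clear and convincing evidence, weight exceeds 72): (d) 72 (grievant's 39 disregarded) ≤ 72 — fails; (e) 58 (grievant's 22 disregarded) ≤ 72 — fails.
  Stage I.3 not carried; the employer fails its burden.
The grievant prevails on this issue.
— Issue II —
At Stage II.1 the grievant must meet a more-likely-than-not showing (weight is at least 50): on (f) the weight is 57 (the employer's 81 is given no effect), which does reach 50, so (f) meets the standard.
  All elements met. The burden passes to the employer.
At Stage II.2 the employer must meet a more-likely-than-not showing (weight is at least 50): on (g) the weight is 61 (the grievant's 83 is given no effect), which does reach 50, so (g) meets the standard.
  Stage II.2 carried; the final stage is satisfied.
With every stage satisfied, the employer prevails on this issue.
— Issue III —
At Stage III.1 the grievant must meet a more-likely-than-not showing (weight is at least 52): on (h) the weight is 56, ≥ 52, so (h) meets the standard.
  All elements met. The grievant retains the burden for Stage III.2.
At Stage III.2 the grievant must meet a more-likely-than-not showing (weight is at least 52): on (i) the weight is 70 (the employer's 3 is given no effect), ≥ 52, so (i) meets the standard.
  All elements met. The burden passes to the employer.
At Stage III.3 the employer must meet a more-likely-than-not showing (weight is at least 52): on (j) the weight is 33 (the grievant's 37 is given no effect), < 52, so (j) does not meet the standard; on (k) the weight is 43 (the grievant's 74 is given no effect), < 52, so (k) does not meet the standard.
  Stage III.3 not carried; the employer fails its burden.
So the grievant prevails on this issue.
Per-issue: Issue I → grievant; Issue II → employer; Issue III → grievant. The grievant must prevail on every issue; overall, the employer prevails.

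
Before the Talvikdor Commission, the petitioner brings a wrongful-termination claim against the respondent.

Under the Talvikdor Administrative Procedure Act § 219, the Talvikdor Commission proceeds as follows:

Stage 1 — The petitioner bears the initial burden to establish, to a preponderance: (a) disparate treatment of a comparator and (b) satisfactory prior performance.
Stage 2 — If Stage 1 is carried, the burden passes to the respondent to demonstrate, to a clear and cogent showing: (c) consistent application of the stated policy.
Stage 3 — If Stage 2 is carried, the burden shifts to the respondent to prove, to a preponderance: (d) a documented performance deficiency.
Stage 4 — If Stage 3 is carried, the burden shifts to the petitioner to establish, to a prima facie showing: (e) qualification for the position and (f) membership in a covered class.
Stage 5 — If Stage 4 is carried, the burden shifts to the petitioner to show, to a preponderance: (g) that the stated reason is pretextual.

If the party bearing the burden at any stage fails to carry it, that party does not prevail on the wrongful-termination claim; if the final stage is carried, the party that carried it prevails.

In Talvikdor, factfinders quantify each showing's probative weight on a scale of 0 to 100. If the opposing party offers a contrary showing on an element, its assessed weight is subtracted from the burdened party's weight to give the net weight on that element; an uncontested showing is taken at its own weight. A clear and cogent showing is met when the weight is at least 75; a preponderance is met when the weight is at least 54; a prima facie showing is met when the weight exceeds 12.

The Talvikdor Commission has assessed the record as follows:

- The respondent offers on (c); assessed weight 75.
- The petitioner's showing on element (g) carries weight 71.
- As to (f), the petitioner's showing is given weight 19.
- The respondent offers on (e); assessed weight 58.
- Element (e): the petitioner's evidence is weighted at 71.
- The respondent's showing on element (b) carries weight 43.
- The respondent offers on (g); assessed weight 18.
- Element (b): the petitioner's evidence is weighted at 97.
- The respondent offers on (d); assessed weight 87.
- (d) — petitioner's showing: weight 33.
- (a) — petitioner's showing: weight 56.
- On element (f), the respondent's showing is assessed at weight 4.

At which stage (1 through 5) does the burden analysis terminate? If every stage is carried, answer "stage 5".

stage 5

Stage 1 (petitioner, a preponderance, weight is at least 54): (a) 56 ≥ 54 — meets; (b) net 97−43=54 ≥ 54 — meets.
  All elements met. The burden passes to the respondent.
Stage 2 (respondent, a clear and cogent showing, weight is at least 75): (c) 75 ≥ 75 — meets.
  Stage 2 is satisfied; the respondent continues to bear the burden.
Stage 3 (respondent, a preponderance, weight is at least 54): (d) net 87−33=54 ≥ 54 — meets.
  The respondent carries Stage 3; the petitioner now bears the burden.
Stage 4 (petitioner, a prima facie showing, weight exceeds 12): (e) net 71−58=13 > 12 — meets; (f) net 19−4=15 > 12 — meets.
  Stage 4 is satisfied; the petitioner continues to bear the burden.
Stage 5 (petitioner, a preponderance, weight is at least 54): (g) net 71−18=53 < 54 — fails.
  Not every element is met, so the petitioner fails to carry Stage 5.
The analysis ends at Stage 5; the respondent prevails.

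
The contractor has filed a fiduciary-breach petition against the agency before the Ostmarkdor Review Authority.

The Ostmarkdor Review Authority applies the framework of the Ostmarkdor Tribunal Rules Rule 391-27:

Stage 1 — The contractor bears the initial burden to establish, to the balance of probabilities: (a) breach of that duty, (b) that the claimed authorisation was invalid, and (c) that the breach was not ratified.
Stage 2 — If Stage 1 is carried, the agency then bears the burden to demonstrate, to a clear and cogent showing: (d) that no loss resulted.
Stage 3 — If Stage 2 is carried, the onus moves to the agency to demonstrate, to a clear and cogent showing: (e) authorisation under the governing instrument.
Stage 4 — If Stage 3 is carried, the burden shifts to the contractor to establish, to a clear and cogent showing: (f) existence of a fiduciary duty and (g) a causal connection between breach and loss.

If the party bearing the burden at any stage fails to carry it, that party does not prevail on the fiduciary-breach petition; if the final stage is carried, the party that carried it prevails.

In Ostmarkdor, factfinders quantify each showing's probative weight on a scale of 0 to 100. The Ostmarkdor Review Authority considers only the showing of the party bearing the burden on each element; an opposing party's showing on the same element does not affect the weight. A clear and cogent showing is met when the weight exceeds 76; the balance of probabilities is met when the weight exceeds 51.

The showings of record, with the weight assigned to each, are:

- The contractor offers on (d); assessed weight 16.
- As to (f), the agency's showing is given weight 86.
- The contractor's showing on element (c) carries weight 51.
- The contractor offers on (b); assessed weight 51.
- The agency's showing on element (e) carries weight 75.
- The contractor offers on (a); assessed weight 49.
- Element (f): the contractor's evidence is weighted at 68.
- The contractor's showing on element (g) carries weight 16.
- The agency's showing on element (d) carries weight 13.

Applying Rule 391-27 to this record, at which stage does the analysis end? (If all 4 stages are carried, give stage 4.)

stage 1

Stage 1 — burden on contractor; standard: the balance of probabilities (weight exceeds 51).
    (a): 49 ≤ 51 [not met]
    (b): 51 ≤ 51 [not met]
    (c): 51 ≤ 51 [not met]
  Not every element is met, so the contractor fails to carry Stage 1.
So the agency prevails.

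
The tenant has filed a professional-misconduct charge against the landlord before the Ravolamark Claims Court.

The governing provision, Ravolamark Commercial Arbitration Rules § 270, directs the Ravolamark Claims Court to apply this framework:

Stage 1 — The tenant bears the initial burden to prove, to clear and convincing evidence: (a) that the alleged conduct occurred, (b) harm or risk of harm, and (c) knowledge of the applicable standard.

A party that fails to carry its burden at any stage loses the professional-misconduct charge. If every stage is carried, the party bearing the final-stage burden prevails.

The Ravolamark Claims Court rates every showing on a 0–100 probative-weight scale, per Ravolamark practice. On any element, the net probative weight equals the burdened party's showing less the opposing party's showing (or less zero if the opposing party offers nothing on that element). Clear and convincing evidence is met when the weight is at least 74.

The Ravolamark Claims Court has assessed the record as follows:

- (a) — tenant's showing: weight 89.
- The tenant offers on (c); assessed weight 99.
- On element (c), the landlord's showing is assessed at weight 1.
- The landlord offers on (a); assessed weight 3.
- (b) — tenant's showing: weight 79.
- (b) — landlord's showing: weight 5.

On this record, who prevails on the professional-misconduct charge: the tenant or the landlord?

tenant

At Stage 1 the tenant must meet clear and convincing evidence (weight is at least 74): on (a) the weight is 89 less the opposing 3 gives net 86, which does reach 74, so (a) meets the standard; on (b) the weight is 79 less the opposing 5 gives net 74, ≥ 74, so (b) meets the standard; on (c) the weight is 99 less the opposing 1 gives net 98, ≥ 74, so (c) meets the standard.
  Stage 1 carried; the final stage is satisfied.
Every stage carried; the tenant prevails.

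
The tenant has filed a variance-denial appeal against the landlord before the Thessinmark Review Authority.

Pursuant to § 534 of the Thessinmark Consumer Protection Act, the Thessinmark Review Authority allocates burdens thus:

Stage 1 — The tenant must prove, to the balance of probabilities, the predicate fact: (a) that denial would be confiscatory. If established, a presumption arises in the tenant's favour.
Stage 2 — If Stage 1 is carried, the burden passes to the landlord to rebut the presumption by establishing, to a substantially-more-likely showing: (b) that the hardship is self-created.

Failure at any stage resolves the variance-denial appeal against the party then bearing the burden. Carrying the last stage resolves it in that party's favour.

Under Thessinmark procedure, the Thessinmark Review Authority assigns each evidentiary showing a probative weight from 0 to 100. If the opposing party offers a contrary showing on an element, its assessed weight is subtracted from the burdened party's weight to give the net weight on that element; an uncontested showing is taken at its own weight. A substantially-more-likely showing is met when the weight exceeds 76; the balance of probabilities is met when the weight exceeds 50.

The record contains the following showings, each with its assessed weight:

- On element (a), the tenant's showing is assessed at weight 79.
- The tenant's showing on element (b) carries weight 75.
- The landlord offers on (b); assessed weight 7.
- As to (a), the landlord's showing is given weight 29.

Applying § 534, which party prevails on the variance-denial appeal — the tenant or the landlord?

landlord

Stage 1 — burden on tenant; standard: the balance of probabilities (weight exceeds 50).
    (a): 79 − 29 = 50 ≤ 50 [not met]
  Stage 1 not carried; the tenant fails its burden.
The landlord prevails.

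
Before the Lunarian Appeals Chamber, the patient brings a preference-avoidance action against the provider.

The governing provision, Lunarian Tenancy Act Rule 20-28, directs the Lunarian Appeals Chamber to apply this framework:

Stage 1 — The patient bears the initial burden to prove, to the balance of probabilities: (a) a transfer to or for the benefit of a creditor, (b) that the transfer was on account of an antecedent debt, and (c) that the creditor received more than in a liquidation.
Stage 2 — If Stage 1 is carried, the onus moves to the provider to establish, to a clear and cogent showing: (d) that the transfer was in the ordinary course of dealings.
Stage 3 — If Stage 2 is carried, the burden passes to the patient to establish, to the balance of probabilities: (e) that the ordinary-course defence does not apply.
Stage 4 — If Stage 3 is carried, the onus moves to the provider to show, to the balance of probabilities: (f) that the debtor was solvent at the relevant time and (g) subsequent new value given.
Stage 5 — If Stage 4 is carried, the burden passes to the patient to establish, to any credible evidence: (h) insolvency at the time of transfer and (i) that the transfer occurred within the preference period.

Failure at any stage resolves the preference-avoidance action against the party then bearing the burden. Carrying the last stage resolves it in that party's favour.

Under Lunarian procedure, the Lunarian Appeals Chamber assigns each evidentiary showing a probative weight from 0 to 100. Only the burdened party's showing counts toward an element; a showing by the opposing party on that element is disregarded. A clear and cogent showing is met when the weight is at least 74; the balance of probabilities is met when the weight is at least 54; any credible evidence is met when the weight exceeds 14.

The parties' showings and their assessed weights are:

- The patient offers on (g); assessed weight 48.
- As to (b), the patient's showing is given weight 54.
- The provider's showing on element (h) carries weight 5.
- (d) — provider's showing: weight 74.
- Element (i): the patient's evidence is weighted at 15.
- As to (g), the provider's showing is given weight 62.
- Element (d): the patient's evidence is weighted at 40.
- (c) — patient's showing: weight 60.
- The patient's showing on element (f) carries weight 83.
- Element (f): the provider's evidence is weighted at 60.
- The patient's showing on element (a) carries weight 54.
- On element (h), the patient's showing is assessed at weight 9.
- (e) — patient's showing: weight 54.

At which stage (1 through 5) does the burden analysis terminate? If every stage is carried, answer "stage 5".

Stage 1 (patient, the balance of probabilities, weight is at least 54): (a) 54 ≥ 54 — meets; (b) 54 ≥ 54 — meets; (c) 60 ≥ 54 — meets.
  Stage 1 is satisfied; the onus moves to the provider.
Stage 2 (provider, a clear and cogent showing, weight is at least 74): (d) 74 (patient's 40 disregarded) ≥ 74 — meets.
  All elements met. The burden passes to the patient.
Stage 3 (patient, the balance of probabilities, weight is at least 54): (e) 54 ≥ 54 — meets.
  The patient carries Stage 3; the provider now bears the burden.
Stage 4 (provider, the balance of probabilities, weight is at least 54): (f) 60 (patient's 83 disregarded) ≥ 54 — meets; (g) 62 (patient's 48 disregarded) ≥ 54 — meets.
  Stage 4 is satisfied; the onus moves to the patient.
Stage 5 (patient, any credible evidence, weight exceeds 14): (h) 9 (provider's 5 disregarded) ≤ 14 — fails; (i) 15 > 14 — meets.
  Stage 5 not carried; the patient fails its burden.
The provider prevails.

stage 5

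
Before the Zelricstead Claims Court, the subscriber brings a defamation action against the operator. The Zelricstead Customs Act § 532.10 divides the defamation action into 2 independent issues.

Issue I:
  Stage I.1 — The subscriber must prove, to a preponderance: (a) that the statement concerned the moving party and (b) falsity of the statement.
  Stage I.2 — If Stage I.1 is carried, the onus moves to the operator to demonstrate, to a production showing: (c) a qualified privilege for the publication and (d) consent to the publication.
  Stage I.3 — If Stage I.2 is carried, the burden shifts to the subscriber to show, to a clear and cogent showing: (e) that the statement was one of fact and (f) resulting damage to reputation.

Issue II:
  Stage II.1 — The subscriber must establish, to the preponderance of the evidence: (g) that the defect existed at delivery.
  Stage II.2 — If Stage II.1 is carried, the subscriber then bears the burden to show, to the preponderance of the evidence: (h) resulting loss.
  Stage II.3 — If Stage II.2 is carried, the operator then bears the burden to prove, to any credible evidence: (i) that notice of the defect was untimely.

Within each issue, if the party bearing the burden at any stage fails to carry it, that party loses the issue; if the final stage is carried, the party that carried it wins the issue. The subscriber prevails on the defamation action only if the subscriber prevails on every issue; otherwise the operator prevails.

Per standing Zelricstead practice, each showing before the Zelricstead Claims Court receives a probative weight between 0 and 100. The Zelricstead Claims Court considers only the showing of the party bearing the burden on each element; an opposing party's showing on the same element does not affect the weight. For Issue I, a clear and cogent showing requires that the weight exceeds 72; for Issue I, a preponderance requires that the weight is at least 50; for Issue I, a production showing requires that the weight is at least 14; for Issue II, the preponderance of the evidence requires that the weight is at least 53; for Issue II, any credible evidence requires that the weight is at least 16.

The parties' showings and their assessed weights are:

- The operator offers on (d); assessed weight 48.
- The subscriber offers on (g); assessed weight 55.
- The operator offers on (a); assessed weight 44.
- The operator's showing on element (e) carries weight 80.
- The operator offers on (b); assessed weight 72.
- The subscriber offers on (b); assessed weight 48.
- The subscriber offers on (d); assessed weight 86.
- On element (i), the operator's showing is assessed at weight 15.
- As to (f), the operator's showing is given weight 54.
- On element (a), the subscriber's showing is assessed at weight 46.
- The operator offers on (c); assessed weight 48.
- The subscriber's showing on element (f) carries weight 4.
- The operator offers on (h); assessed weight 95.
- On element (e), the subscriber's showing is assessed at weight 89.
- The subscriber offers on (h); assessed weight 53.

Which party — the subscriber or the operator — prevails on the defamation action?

operator

— Issue I —
Stage I.1 — burden on subscriber; standard: a preponderance (weight is at least 50).
    (a): 46 (operator's 44 disregarded) < 50 [not met]
    (b): 48 (operator's 72 disregarded) < 50 [not met]
  The subscriber does not carry Stage I.1.
So the operator prevails on this issue.
— Issue II —
Stage II.1 (subscriber, the preponderance of the evidence, weight is at least 53): (g) 55 ≥ 53 — meets.
  All elements met. The subscriber retains the burden for Stage II.2.
Stage II.2 (subscriber, the preponderance of the evidence, weight is at least 53): (h) 53 (operator's 95 disregarded) ≥ 53 — meets.
  Stage II.2 is satisfied; the onus moves to the operator.
Stage II.3 (operator, any credible evidence, weight is at least 16): (i) 15 < 16 — fails.
  The operator does not carry Stage II.3.
So the subscriber prevails on this issue.
Per-issue: Issue I → operator; Issue II → subscriber. The subscriber must prevail on every issue; overall, the operator prevails.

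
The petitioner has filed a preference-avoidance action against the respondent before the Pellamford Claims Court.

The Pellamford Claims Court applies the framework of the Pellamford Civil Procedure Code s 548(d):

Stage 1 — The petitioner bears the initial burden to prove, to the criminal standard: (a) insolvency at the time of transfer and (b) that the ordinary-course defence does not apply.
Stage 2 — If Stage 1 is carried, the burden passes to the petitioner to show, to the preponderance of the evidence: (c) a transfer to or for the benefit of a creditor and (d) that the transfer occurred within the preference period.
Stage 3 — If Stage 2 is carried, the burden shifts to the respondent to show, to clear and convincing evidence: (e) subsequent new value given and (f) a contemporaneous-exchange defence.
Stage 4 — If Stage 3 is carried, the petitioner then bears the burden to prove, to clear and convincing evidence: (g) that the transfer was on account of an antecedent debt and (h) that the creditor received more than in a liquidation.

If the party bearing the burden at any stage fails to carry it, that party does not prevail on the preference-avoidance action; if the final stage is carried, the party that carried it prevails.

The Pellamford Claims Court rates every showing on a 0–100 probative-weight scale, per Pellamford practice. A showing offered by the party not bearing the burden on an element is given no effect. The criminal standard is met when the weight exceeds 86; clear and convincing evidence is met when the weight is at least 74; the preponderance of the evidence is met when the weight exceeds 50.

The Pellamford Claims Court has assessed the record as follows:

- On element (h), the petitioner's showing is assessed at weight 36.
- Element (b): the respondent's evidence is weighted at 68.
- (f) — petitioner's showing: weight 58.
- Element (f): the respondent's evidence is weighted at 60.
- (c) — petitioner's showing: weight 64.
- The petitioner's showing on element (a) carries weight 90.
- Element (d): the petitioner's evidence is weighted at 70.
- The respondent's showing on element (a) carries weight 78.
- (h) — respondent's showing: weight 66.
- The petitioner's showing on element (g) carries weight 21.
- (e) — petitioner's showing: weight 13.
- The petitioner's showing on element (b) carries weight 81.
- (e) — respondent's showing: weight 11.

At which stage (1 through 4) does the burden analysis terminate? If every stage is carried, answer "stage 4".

At Stage 1 the petitioner must meet the criminal standard (weight exceeds 86): on (a) the weight is 90 (the respondent's 78 is given no effect), > 86, so (a) meets the standard; on (b) the weight is 81 (the respondent's 68 is given no effect), ≤ 86, so (b) does not meet the standard.
  Stage 1 not carried; the petitioner fails its burden.
So the respondent prevails.

stage 1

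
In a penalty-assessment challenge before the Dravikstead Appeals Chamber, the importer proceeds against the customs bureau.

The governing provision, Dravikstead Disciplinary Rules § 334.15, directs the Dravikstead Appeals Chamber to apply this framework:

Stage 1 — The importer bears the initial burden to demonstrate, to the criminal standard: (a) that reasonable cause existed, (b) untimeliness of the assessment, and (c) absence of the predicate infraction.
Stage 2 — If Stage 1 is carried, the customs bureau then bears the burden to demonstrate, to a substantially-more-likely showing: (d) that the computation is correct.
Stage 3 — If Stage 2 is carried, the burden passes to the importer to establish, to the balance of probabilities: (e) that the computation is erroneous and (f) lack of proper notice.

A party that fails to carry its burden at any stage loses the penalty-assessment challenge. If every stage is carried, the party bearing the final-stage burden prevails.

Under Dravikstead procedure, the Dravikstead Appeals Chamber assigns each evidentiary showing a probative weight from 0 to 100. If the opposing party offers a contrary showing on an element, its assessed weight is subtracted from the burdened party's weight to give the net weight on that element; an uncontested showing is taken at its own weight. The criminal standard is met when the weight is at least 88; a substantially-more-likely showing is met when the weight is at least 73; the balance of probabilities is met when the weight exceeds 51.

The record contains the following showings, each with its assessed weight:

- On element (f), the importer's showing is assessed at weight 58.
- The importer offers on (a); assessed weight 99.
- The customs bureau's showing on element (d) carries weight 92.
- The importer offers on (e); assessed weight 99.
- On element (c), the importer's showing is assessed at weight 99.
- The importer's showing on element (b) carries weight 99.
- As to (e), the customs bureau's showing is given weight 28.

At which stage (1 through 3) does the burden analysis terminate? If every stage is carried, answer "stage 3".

Stage 1 (importer, the criminal standard, weight is at least 88): (a) 99 ≥ 88 — meets; (b) 99 ≥ 88 — meets; (c) 99 ≥ 88 — meets.
  Stage 1 carried; the burden shifts to the customs bureau.
Stage 2 (customs bureau, a substantially-more-likely showing, weight is at least 73): (d) 92 ≥ 73 — meets.
  Stage 2 is satisfied; the onus moves to the importer.
Stage 3 (importer, the balance of probabilities, weight exceeds 51): (e) net 99−28=71 > 51 — meets; (f) 58 > 51 — meets.
  All elements met at the final stage.
All stages carried — the importer prevails.

stage 3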